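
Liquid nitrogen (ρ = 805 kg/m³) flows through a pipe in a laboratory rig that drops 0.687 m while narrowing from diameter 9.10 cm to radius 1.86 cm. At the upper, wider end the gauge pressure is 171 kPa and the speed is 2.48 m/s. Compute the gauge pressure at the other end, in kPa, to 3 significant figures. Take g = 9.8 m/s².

The volume flow rate is constant, so v₂ = (A₁/A₂)v₁ = (65.0/10.9)·2.48 = 14.8 m/s.
Energy conservation along the streamline gives P₂ = P₁ − ½ρ(v₂² − v₁²) − ρg(h₂ − h₁).
P₂ = 171000 + ½·805·(2.48² − 14.8²) − 805·9.8·(−0.687) = 171000 + (-86200) − (-5420) = 90200 Pa.

90.2 kPa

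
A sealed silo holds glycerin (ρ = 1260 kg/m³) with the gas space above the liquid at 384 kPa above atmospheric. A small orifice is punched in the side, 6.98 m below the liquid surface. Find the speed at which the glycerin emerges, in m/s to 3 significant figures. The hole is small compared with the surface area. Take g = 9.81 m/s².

Take point 1 at the surface (v₁ ≈ 0) and point 2 at the hole (at atmospheric pressure). Bernoulli: P₁ + ρg h = P_atm + ½ρv₂².
With P₁ − P_atm = 384000 Pa, v₂ = √(2gh + 2ΔP/ρ) = √(2·9.81·6.98 + 2·384000/1260) = 27.3 m/s.

v ≈ 27.3 m/s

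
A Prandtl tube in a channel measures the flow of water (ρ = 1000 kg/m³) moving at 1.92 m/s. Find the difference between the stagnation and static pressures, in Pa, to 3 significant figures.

The dynamic pressure equals the rise in static pressure at the stagnation point: ΔP = ½ρv².
ΔP = ½·1000·1.92² = 1840 Pa.

ΔP ≈ 1840 Pa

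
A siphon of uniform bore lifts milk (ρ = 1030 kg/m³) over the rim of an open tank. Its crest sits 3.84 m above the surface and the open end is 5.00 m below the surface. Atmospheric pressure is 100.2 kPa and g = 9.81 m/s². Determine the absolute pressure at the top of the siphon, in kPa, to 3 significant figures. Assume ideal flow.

Bernoulli surface→outlet gives ½v² = g·h_out, so v = √(2·9.81·5.00) = 9.90 m/s.
The bore is uniform, so the speed at the crest is the same v. Bernoulli surface→crest: P_atm = P_top + ½ρv² + ρg·h_top.
P_top = 100200 − ½·1030·9.90² − 1030·9.81·3.84 = 10900 Pa.

10.9 kPa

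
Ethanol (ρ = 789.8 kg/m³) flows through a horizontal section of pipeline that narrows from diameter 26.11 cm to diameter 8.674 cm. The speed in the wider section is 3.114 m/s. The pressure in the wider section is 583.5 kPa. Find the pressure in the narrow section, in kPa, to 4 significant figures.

P₂ ≈ 272.9 kPa

By continuity, v₂ = v₁·A₁/A₂ = 3.114·(535.4/59.09) = 28.22 m/s.
The pipe is horizontal, so Bernoulli reduces to P₁ + ½ρv₁² = P₂ + ½ρv₂².
P₂ = P₁ − ½ρ(v₂² − v₁²) = 583500 − ½·789.8·(28.22² − 3.114²) = 583500 − 310600 = 272900 Pa.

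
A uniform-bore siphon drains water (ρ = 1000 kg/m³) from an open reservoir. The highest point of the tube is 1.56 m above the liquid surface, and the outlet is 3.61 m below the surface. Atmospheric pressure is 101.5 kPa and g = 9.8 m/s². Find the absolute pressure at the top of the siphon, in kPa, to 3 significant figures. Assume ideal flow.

From the surface to the outlet (both open to atmosphere, surface at rest): v = √(2g·h_out) = √(2·9.8·3.61) = 8.41 m/s.
Continuity keeps v the same throughout the tube; from surface to crest, P_atm + 0 = P_top + ½ρv² + ρg·h_top.
P_top = 101500 − ½·1000·8.41² − 1000·9.8·1.56 = 50800 Pa.

P_top ≈ 50.8 kPa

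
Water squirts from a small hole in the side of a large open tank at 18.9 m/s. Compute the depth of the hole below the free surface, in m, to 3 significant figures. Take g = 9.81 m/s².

h ≈ 18.2 m

For a small hole in a large open tank, ½v² = gh, giving h = v²/(2g).
h = 18.9²/(2·9.81) = 357/19.62 = 18.2 m.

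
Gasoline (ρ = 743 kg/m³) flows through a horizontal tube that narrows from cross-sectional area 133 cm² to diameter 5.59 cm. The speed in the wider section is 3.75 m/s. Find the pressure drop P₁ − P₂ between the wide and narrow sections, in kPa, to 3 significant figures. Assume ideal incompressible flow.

By continuity, v₂ = v₁·A₁/A₂ = 3.75·(133/24.5) = 20.3 m/s.
With no height change, Bernoulli's equation is P₁ + ½ρv₁² = P₂ + ½ρv₂².
P₁ − P₂ = ½·743·(20.3² − 3.75²) = ½·743·399 = 148000 Pa.

ΔP ≈ 148 kPa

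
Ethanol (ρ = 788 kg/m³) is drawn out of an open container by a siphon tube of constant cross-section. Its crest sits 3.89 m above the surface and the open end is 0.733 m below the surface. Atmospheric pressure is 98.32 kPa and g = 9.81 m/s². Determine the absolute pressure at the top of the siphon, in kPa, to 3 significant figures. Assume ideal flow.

P_top ≈ 62.6 kPa

Bernoulli surface→outlet gives ½v² = g·h_out, so v = √(2·9.81·0.733) = 3.79 m/s.
With constant cross-section the crest speed equals v; applying Bernoulli from the surface up to the crest, P_top = P_atm − ½ρv² − ρg·h_top.
P_top = 98320 − ½·788·3.79² − 788·9.81·3.89 = 62600 Pa.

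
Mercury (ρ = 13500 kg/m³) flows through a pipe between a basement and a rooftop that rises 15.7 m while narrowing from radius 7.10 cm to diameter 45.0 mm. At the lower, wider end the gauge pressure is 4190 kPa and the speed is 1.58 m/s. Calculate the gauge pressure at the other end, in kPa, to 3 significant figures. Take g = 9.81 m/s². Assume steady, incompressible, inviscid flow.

P₂ ≈ 457 kPa

The volume flow rate is constant, so v₂ = (A₁/A₂)v₁ = (158/15.9)·1.58 = 15.7 m/s.
Energy conservation along the streamline gives P₂ = P₁ − ½ρ(v₂² − v₁²) − ρg(h₂ − h₁).
P₂ = 4190000 + ½·13500·(1.58² − 15.7²) − 13500·9.81·(+15.7) = 4190000 + (-1650000) − (2080000) = 457000 Pa.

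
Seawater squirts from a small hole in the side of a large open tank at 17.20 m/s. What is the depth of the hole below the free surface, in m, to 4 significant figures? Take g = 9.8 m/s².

Inverting v = √(2gh) gives h = v² / 2g.
h = 17.20²/(2·9.8) = 295.8/19.60 = 15.09 m.

h ≈ 15.09 m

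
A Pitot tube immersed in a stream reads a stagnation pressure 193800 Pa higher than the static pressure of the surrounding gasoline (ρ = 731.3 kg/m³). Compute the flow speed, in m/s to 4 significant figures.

Bernoulli between the free stream and the stagnation point: ½ρv² = P_stag − P_static.
v = √(2ΔP/ρ) = √(2·193800/731.3) = 23.02 m/s.

23.02 m/s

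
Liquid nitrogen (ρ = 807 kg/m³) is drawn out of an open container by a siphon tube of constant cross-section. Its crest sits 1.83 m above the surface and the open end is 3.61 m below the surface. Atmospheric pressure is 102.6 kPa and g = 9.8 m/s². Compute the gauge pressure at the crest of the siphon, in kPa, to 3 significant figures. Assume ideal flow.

P_gauge = -43.0 kPa

The outlet speed comes from Torricelli: v = √(2g·3.61) = 8.41 m/s.
Continuity keeps v the same throughout the tube; from surface to crest, P_atm + 0 = P_top + ½ρv² + ρg·h_top.
P_top = 102600 − ½·807·8.41² − 807·9.8·1.83 = 59600 Pa. So P_gauge = P_top − P_atm = -43000 Pa.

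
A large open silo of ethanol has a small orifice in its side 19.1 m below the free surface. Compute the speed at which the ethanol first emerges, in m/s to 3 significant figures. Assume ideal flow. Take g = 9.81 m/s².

With the surface at rest and both surface and jet at atmospheric pressure, Bernoulli gives ρg h = ½ρv², so v = √(2gh) = √(2·9.81·19.1) = 19.4 m/s.

v ≈ 19.4 m/s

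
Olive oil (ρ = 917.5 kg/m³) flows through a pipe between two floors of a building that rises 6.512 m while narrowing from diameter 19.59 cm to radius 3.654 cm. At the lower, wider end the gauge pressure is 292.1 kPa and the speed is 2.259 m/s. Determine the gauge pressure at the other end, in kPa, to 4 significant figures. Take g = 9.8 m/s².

Mass conservation (A₁v₁ = A₂v₂) gives v₂ = 2.259 × 301.4/41.95 = 16.23 m/s.
Energy conservation along the streamline gives P₂ = P₁ − ½ρ(v₂² − v₁²) − ρg(h₂ − h₁).
P₂ = 292100 + ½·917.5·(2.259² − 16.23²) − 917.5·9.8·(+6.512) = 292100 + (-118500) − (58550) = 115000 Pa.

P₂ ≈ 115.0 kPa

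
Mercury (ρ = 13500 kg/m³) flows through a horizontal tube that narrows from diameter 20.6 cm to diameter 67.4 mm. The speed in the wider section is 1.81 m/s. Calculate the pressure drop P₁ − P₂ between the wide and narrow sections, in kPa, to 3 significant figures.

Mass conservation (A₁v₁ = A₂v₂) gives v₂ = 1.81 × 333/35.7 = 16.9 m/s.
Bernoulli (h₁ = h₂): P₁ − P₂ = ½ρ(v₂² − v₁²).
P₁ − P₂ = ½·13500·(16.9² − 1.81²) = ½·13500·283 = 1910000 Pa.

ΔP ≈ 1910 kPa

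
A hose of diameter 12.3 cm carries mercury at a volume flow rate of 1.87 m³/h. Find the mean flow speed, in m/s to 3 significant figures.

Q = 1.87 m³/h = 0.000519 m³/s.
v = Q/A = 0.000519 / 0.0119 = 0.0437 m/s.

v ≈ 0.0437 m/s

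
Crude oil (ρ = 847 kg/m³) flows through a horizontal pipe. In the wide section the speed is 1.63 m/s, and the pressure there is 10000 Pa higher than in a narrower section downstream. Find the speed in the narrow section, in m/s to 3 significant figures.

v₂ ≈ 5.13 m/s

Horizontal Bernoulli: P₁ + ½ρv₁² = P₂ + ½ρv₂², so v₂² = v₁² + 2(P₁ − P₂)/ρ.
v₂ = √(1.63² + 2·10000/847) = √(2.66 + 23.6) = 5.13 m/s.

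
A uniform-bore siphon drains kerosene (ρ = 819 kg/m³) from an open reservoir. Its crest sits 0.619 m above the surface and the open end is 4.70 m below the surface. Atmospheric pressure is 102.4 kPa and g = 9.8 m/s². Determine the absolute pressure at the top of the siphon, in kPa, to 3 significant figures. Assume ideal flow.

Bernoulli surface→outlet gives ½v² = g·h_out, so v = √(2·9.8·4.70) = 9.60 m/s.
The bore is uniform, so the speed at the crest is the same v. Bernoulli surface→crest: P_atm = P_top + ½ρv² + ρg·h_top.
P_top = 102400 − ½·819·9.60² − 819·9.8·0.619 = 59700 Pa.

P_top ≈ 59.7 kPa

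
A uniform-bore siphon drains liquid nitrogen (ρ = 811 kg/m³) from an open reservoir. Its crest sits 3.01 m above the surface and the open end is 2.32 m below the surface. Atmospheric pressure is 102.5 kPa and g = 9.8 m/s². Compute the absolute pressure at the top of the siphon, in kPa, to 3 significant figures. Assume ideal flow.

Bernoulli surface→outlet gives ½v² = g·h_out, so v = √(2·9.8·2.32) = 6.74 m/s.
The bore is uniform, so the speed at the crest is the same v. Bernoulli surface→crest: P_atm = P_top + ½ρv² + ρg·h_top.
P_top = 102500 − ½·811·6.74² − 811·9.8·3.01 = 60100 Pa.

P_top = 60.1 kPa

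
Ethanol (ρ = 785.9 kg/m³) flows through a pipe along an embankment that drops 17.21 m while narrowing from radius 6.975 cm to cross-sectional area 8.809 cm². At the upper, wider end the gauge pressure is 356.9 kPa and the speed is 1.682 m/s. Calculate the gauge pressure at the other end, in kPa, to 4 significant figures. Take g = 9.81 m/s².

156.0 kPa

By continuity, v₂ = v₁·A₁/A₂ = 1.682·(152.8/8.809) = 29.18 m/s.
Applying Bernoulli between the two ends and solving for P₂: P₂ = P₁ + ½ρ(v₁² − v₂²) − ρgΔh.
P₂ = 356900 + ½·785.9·(1.682² − 29.18²) − 785.9·9.81·(−17.21) = 356900 + (-333600) − (-132700) = 156000 Pa.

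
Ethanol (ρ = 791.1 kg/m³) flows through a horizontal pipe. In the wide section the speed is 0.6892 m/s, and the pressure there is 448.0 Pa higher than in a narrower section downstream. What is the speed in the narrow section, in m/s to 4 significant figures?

v₂ ≈ 1.268 m/s

Horizontal Bernoulli: P₁ + ½ρv₁² = P₂ + ½ρv₂², so v₂² = v₁² + 2(P₁ − P₂)/ρ.
v₂ = √(0.6892² + 2·448.0/791.1) = √(0.4750 + 1.133) = 1.268 m/s.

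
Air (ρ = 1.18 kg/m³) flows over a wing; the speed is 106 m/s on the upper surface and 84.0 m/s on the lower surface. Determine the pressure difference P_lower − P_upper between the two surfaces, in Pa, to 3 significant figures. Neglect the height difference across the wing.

ΔP ≈ 2470 Pa

With negligible Δh, P + ½ρv² is constant, so P_low − P_up = ½ρ(v_up² − v_low²).
ΔP = ½·1.18·(106² − 84.0²) = 2470 Pa.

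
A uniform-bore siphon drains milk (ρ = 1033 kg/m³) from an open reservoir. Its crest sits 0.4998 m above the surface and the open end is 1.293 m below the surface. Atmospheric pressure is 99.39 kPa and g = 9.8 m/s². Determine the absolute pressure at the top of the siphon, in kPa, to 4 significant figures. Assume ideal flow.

Bernoulli surface→outlet gives ½v² = g·h_out, so v = √(2·9.8·1.293) = 5.034 m/s.
With constant cross-section the crest speed equals v; applying Bernoulli from the surface up to the crest, P_top = P_atm − ½ρv² − ρg·h_top.
P_top = 99390 − ½·1033·5.034² − 1033·9.8·0.4998 = 81240 Pa.

81.24 kPa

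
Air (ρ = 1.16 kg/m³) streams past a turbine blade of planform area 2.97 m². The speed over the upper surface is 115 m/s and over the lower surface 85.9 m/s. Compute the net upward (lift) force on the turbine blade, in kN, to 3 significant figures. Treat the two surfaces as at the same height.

F = 10.1 kN

The faster flow above has the lower pressure; Bernoulli (same height) gives ΔP = ½ρ(v_up² − v_low²).
ΔP = ½·1.16·(115² − 85.9²) = 3390 Pa.
Lift = ΔP · A = 3390 × 2.97 = 10100 N.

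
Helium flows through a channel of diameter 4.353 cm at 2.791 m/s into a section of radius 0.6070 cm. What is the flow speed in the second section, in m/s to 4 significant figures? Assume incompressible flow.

The volume flow rate is constant, so v₂ = (A₁/A₂)v₁ = (14.88/1.158)·2.791 = 35.88 m/s.

v₂ ≈ 35.88 m/s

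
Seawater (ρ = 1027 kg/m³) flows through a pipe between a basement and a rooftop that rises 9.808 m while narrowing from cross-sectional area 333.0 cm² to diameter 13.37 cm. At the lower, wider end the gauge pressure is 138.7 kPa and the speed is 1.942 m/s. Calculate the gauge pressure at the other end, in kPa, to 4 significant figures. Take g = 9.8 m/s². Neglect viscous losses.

31.03 kPa

Mass conservation (A₁v₁ = A₂v₂) gives v₂ = 1.942 × 333.0/140.4 = 4.606 m/s.
Applying Bernoulli between the two ends and solving for P₂: P₂ = P₁ + ½ρ(v₁² − v₂²) − ρgΔh.
P₂ = 138700 + ½·1027·(1.942² − 4.606²) − 1027·9.8·(+9.808) = 138700 + (-8958) − (98710) = 31030 Pa.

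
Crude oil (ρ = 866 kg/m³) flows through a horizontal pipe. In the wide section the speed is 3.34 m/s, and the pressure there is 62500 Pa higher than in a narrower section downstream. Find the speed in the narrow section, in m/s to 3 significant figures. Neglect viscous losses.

v₂ = 12.5 m/s

Horizontal Bernoulli: P₁ + ½ρv₁² = P₂ + ½ρv₂², so v₂² = v₁² + 2(P₁ − P₂)/ρ.
v₂ = √(3.34² + 2·62500/866) = √(11.2 + 144) = 12.5 m/s.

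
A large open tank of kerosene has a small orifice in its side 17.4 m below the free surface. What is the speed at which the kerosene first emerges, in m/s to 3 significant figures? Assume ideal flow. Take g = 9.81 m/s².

With the surface at rest and both surface and jet at atmospheric pressure, Bernoulli gives ρg h = ½ρv², so v = √(2gh) = √(2·9.81·17.4) = 18.5 m/s.

v = 18.5 m/s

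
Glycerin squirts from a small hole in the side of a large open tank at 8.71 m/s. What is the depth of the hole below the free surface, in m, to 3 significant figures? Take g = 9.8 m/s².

3.87 m

For a small hole in a large open tank, ½v² = gh, giving h = v²/(2g).
h = 8.71²/(2·9.8) = 75.9/19.60 = 3.87 m.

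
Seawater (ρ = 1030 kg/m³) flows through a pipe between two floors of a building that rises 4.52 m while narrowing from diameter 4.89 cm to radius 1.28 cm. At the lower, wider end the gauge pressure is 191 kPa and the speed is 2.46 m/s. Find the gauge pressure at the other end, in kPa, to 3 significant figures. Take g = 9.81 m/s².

The volume flow rate is constant, so v₂ = (A₁/A₂)v₁ = (18.8/5.15)·2.46 = 8.98 m/s.
Applying Bernoulli between the two ends and solving for P₂: P₂ = P₁ + ½ρ(v₁² − v₂²) − ρgΔh.
P₂ = 191000 + ½·1030·(2.46² − 8.98²) − 1030·9.81·(+4.52) = 191000 + (-38400) − (45700) = 107000 Pa.

P₂ = 107 kPa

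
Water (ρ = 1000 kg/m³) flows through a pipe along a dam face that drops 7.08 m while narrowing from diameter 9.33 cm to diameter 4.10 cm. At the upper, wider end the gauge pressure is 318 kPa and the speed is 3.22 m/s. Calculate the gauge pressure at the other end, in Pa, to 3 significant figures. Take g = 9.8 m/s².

Continuity gives A₁v₁ = A₂v₂, so v₂ = (68.4 cm²)/(13.2 cm²) × 3.22 m/s = 16.7 m/s.
Bernoulli: P₁ + ½ρv₁² + ρg h₁ = P₂ + ½ρv₂² + ρg h₂, so P₂ = P₁ + ½ρ(v₁² − v₂²) − ρg(h₂ − h₁).
P₂ = 318000 + ½·1000·(3.22² − 16.7²) − 1000·9.8·(−7.08) = 318000 + (-134000) − (-69400) = 254000 Pa.

P₂ = 254000 Pa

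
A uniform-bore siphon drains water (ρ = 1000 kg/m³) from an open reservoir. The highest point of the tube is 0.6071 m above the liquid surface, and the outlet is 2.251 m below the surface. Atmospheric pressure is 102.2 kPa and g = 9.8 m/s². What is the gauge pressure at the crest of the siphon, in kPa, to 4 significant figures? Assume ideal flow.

From the surface to the outlet (both open to atmosphere, surface at rest): v = √(2g·h_out) = √(2·9.8·2.251) = 6.642 m/s.
The bore is uniform, so the speed at the crest is the same v. Bernoulli surface→crest: P_atm = P_top + ½ρv² + ρg·h_top.
P_top = 102200 − ½·1000·6.642² − 1000·9.8·0.6071 = 74190 Pa. So P_gauge = P_top − P_atm = -28010 Pa.

P_gauge = -28.01 kPa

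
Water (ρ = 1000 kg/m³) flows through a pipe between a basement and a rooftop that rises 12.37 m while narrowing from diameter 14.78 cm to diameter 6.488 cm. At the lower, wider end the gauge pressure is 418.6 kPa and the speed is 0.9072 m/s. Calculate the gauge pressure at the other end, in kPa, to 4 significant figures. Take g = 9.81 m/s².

P₂ ≈ 286.6 kPa

Continuity gives A₁v₁ = A₂v₂, so v₂ = (171.6 cm²)/(33.06 cm²) × 0.9072 m/s = 4.708 m/s.
Applying Bernoulli between the two ends and solving for P₂: P₂ = P₁ + ½ρ(v₁² − v₂²) − ρgΔh.
P₂ = 418600 + ½·1000·(0.9072² − 4.708²) − 1000·9.81·(+12.37) = 418600 + (-10670) − (121300) = 286600 Pa.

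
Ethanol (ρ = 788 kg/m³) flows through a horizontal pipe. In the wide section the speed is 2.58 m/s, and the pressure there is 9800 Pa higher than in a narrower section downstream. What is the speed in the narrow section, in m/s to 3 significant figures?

With h₁ = h₂, rearranging Bernoulli gives v₂ = √(v₁² + 2ΔP/ρ).
v₂ = √(2.58² + 2·9800/788) = √(6.66 + 24.9) = 5.62 m/s.

v₂ ≈ 5.62 m/s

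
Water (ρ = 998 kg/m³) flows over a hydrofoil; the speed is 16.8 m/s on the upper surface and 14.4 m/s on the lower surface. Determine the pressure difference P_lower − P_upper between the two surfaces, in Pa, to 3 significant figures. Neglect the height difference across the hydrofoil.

ΔP = 37400 Pa

With negligible Δh, P + ½ρv² is constant, so P_low − P_up = ½ρ(v_up² − v_low²).
ΔP = ½·998·(16.8² − 14.4²) = 37400 Pa.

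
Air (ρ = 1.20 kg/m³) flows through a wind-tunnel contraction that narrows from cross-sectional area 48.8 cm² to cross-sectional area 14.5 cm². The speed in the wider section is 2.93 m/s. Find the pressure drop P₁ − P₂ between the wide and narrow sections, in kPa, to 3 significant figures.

ΔP = 0.0532 kPa

The volume flow rate is constant, so v₂ = (A₁/A₂)v₁ = (48.8/14.5)·2.93 = 9.86 m/s.
The pipe is horizontal, so Bernoulli reduces to P₁ + ½ρv₁² = P₂ + ½ρv₂².
P₁ − P₂ = ½·1.20·(9.86² − 2.93²) = ½·1.20·88.7 = 53.2 Pa.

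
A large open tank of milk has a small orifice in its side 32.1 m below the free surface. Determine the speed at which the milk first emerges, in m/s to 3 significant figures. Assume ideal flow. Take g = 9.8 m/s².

Bernoulli from surface to hole (P equal, v_surface ≈ 0): v = √(2gh) = √(2×9.8×32.1) = 25.1 m/s.

v ≈ 25.1 m/s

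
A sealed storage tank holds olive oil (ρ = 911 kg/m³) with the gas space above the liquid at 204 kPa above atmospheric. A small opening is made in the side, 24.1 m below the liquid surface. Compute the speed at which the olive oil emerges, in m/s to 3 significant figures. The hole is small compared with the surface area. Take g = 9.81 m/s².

Take point 1 at the surface (v₁ ≈ 0) and point 2 at the hole (at atmospheric pressure). Bernoulli: P₁ + ρg h = P_atm + ½ρv₂².
With P₁ − P_atm = 204000 Pa, v₂ = √(2gh + 2ΔP/ρ) = √(2·9.81·24.1 + 2·204000/911) = 30.3 m/s.

v ≈ 30.3 m/s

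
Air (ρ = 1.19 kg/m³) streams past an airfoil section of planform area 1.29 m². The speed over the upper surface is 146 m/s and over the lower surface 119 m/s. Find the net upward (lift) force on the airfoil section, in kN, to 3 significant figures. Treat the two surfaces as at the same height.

5.49 kN

The faster flow above has the lower pressure; Bernoulli (same height) gives ΔP = ½ρ(v_up² − v_low²).
ΔP = ½·1.19·(146² − 119²) = 4260 Pa.
Lift = ΔP · A = 4260 × 1.29 = 5490 N.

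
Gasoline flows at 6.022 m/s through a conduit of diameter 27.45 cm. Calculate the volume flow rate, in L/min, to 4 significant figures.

Q = 21380 L/min

Q = A·v = 0.05918 m² × 6.022 m/s = 0.3564 m³/s.
Converting: 0.3564 m³/s × 60000 = 21380 L/min.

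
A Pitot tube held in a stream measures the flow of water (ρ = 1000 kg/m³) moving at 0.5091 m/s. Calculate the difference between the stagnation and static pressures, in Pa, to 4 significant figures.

ΔP ≈ 129.6 Pa

Bernoulli between the free stream and the stagnation point: ½ρv² = P_stag − P_static.
ΔP = ½·1000·0.5091² = 129.6 Pa.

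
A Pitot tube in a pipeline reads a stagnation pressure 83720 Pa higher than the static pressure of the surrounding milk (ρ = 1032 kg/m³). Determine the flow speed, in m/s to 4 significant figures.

At the stagnation point the flow is brought to rest, so Bernoulli gives P_stag − P_static = ½ρv².
v = √(2ΔP/ρ) = √(2·83720/1032) = 12.74 m/s.

v = 12.74 m/s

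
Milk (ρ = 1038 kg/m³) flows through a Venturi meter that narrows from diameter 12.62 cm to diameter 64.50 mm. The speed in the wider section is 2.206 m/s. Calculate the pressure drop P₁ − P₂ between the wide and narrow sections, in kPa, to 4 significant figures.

The volume flow rate is constant, so v₂ = (A₁/A₂)v₁ = (125.1/32.67)·2.206 = 8.445 m/s.
Along the horizontal streamline, P + ½ρv² is constant.
P₁ − P₂ = ½·1038·(8.445² − 2.206²) = ½·1038·66.45 = 34490 Pa.

ΔP ≈ 34.49 kPa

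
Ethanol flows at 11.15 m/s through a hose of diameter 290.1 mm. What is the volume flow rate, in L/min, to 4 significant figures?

Q = A·v = 0.06610 m² × 11.15 m/s = 0.7370 m³/s.
Converting: 0.7370 m³/s × 60000 = 44220 L/min.

Q = 44220 L/min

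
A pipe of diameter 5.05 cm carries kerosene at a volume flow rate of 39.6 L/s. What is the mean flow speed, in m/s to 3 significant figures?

Q = 39.6 L/s = 0.0396 m³/s.
v = Q/A = 0.0396 / 0.00200 = 19.8 m/s.

v = 19.8 m/s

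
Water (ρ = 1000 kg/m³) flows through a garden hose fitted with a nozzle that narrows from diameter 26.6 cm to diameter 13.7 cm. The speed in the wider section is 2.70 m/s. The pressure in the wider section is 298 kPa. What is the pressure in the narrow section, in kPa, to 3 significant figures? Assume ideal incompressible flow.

The volume flow rate is constant, so v₂ = (A₁/A₂)v₁ = (556/147)·2.70 = 10.2 m/s.
With no height change, Bernoulli's equation is P₁ + ½ρv₁² = P₂ + ½ρv₂².
P₂ = P₁ − ½ρ(v₂² − v₁²) = 298000 − ½·1000·(10.2² − 2.70²) = 298000 − 48200 = 250000 Pa.

P₂ = 250 kPa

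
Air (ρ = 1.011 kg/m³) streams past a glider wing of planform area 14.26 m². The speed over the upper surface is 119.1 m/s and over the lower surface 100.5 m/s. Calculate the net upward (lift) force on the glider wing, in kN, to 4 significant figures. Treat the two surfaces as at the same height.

The faster flow above has the lower pressure; Bernoulli (same height) gives ΔP = ½ρ(v_up² − v_low²).
ΔP = ½·1.011·(119.1² − 100.5²) = 2065 Pa.
Lift = ΔP · A = 2065 × 14.26 = 29440 N.

F = 29.44 kN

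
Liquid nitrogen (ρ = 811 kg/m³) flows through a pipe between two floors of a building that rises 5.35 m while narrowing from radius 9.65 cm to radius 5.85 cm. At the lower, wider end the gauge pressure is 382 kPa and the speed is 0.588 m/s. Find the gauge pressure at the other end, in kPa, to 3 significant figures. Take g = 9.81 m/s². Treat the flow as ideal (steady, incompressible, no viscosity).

P₂ ≈ 339 kPa

Mass conservation (A₁v₁ = A₂v₂) gives v₂ = 0.588 × 293/108 = 1.60 m/s.
Energy conservation along the streamline gives P₂ = P₁ − ½ρ(v₂² − v₁²) − ρg(h₂ − h₁).
P₂ = 382000 + ½·811·(0.588² − 1.60²) − 811·9.81·(+5.35) = 382000 + (-898) − (42600) = 339000 Pa.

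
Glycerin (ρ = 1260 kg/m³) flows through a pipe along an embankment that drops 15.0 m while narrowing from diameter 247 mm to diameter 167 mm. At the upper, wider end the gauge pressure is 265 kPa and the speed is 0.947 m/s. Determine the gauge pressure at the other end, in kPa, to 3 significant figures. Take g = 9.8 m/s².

P₂ ≈ 448 kPa

Mass conservation (A₁v₁ = A₂v₂) gives v₂ = 0.947 × 479/219 = 2.07 m/s.
Applying Bernoulli between the two ends and solving for P₂: P₂ = P₁ + ½ρ(v₁² − v₂²) − ρgΔh.
P₂ = 265000 + ½·1260·(0.947² − 2.07²) − 1260·9.8·(−15.0) = 265000 + (-2140) − (-185000) = 448000 Pa.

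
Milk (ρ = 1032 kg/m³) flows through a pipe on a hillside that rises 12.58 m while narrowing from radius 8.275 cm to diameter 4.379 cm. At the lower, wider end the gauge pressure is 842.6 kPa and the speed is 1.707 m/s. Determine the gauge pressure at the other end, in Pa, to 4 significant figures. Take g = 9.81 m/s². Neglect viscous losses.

Continuity gives A₁v₁ = A₂v₂, so v₂ = (215.1 cm²)/(15.06 cm²) × 1.707 m/s = 24.38 m/s.
Energy conservation along the streamline gives P₂ = P₁ − ½ρ(v₂² − v₁²) − ρg(h₂ − h₁).
P₂ = 842600 + ½·1032·(1.707² − 24.38²) − 1032·9.81·(+12.58) = 842600 + (-305300) − (127400) = 410000 Pa.

410000 Pa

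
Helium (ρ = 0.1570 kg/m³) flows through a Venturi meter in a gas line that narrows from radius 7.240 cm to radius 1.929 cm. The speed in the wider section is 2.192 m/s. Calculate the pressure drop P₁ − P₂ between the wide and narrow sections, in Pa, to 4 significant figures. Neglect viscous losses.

Mass conservation (A₁v₁ = A₂v₂) gives v₂ = 2.192 × 164.7/11.69 = 30.88 m/s.
Along the horizontal streamline, P + ½ρv² is constant.
P₁ − P₂ = ½·0.1570·(30.88² − 2.192²) = ½·0.1570·948.7 = 74.47 Pa.

74.47 Pa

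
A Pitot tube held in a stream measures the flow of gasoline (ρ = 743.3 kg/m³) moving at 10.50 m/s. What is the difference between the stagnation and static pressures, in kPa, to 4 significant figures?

The dynamic pressure equals the rise in static pressure at the stagnation point: ΔP = ½ρv².
ΔP = ½·743.3·10.50² = 40970 Pa.

ΔP ≈ 40.97 kPa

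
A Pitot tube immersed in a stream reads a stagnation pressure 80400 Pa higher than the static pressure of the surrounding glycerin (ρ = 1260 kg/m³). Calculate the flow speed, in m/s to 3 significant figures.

v = 11.3 m/s

At the stagnation point the flow is brought to rest, so Bernoulli gives P_stag − P_static = ½ρv².
v = √(2ΔP/ρ) = √(2·80400/1260) = 11.3 m/s.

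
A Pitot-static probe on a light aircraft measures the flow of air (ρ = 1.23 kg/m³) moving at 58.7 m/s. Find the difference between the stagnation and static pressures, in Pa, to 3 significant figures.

Bernoulli between the free stream and the stagnation point: ½ρv² = P_stag − P_static.
ΔP = ½·1.23·58.7² = 2120 Pa.

ΔP ≈ 2120 Pa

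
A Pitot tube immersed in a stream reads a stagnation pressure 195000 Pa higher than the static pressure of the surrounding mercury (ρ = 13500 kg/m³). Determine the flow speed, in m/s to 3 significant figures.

v = 5.37 m/s

At the stagnation point the flow is brought to rest, so Bernoulli gives P_stag − P_static = ½ρv².
v = √(2ΔP/ρ) = √(2·195000/13500) = 5.37 m/s.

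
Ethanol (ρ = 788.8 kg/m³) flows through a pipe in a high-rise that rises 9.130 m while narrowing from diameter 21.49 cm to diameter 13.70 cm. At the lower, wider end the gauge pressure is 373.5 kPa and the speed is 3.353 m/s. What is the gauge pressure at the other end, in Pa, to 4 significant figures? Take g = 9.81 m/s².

The volume flow rate is constant, so v₂ = (A₁/A₂)v₁ = (362.7/147.4)·3.353 = 8.250 m/s.
Bernoulli: P₁ + ½ρv₁² + ρg h₁ = P₂ + ½ρv₂² + ρg h₂, so P₂ = P₁ + ½ρ(v₁² − v₂²) − ρg(h₂ − h₁).
P₂ = 373500 + ½·788.8·(3.353² − 8.250²) − 788.8·9.81·(+9.130) = 373500 + (-22410) − (70650) = 280400 Pa.

P₂ ≈ 280400 Pa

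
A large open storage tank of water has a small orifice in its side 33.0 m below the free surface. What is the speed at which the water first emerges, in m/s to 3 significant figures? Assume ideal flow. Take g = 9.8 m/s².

Torricelli's result v = √(2gh) gives v = √(2·9.8·33.0) = 25.4 m/s.

25.4 m/s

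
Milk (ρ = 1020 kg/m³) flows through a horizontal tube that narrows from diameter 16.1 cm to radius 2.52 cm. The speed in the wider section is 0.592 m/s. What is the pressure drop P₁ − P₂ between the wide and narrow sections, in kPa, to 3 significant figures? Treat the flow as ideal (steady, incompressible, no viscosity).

By continuity, v₂ = v₁·A₁/A₂ = 0.592·(204/20.0) = 6.04 m/s.
Bernoulli (h₁ = h₂): P₁ − P₂ = ½ρ(v₂² − v₁²).
P₁ − P₂ = ½·1020·(6.04² − 0.592²) = ½·1020·36.1 = 18400 Pa.

18.4 kPa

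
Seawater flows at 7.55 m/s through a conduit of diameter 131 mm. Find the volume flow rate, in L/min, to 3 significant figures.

6110 L/min

Q = A·v = 0.0135 m² × 7.55 m/s = 0.102 m³/s.
Converting: 0.102 m³/s × 60000 = 6110 L/min.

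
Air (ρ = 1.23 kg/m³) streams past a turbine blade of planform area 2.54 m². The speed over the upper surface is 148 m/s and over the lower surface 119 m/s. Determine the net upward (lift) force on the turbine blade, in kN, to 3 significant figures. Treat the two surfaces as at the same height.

F ≈ 12.1 kN

The faster flow above has the lower pressure; Bernoulli (same height) gives ΔP = ½ρ(v_up² − v_low²).
ΔP = ½·1.23·(148² − 119²) = 4760 Pa.
Lift = ΔP · A = 4760 × 2.54 = 12100 N.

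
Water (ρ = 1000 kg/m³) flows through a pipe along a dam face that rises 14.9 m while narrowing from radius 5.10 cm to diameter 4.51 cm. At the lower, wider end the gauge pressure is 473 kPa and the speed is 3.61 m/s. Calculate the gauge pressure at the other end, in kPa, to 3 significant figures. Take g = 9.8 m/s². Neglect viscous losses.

P₂ = 163 kPa

By continuity, v₂ = v₁·A₁/A₂ = 3.61·(81.7/16.0) = 18.5 m/s.
Energy conservation along the streamline gives P₂ = P₁ − ½ρ(v₂² − v₁²) − ρg(h₂ − h₁).
P₂ = 473000 + ½·1000·(3.61² − 18.5²) − 1000·9.8·(+14.9) = 473000 + (-164000) − (146000) = 163000 Pa.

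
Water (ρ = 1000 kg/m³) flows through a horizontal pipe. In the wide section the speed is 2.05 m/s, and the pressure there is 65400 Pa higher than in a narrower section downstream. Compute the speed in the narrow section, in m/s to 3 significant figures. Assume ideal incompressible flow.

v₂ = 11.6 m/s

Along the level pipe P + ½ρv² is conserved, hence v₂² = v₁² + 2(P₁ − P₂)/ρ.
v₂ = √(2.05² + 2·65400/1000) = √(4.20 + 131) = 11.6 m/s.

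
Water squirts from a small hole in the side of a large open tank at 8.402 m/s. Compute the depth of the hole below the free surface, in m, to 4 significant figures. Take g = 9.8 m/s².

h ≈ 3.602 m

For a small hole in a large open tank, ½v² = gh, giving h = v²/(2g).
h = 8.402²/(2·9.8) = 70.59/19.60 = 3.602 m.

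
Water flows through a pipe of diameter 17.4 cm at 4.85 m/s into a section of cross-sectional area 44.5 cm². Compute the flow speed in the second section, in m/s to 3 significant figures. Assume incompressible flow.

v₂ ≈ 25.9 m/s

The volume flow rate is constant, so v₂ = (A₁/A₂)v₁ = (238/44.5)·4.85 = 25.9 m/s.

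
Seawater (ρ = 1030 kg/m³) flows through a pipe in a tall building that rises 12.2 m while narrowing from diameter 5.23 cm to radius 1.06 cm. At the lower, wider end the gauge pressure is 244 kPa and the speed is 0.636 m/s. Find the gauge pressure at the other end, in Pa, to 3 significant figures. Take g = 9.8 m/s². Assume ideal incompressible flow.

113000 Pa

Mass conservation (A₁v₁ = A₂v₂) gives v₂ = 0.636 × 21.5/3.53 = 3.87 m/s.
Bernoulli: P₁ + ½ρv₁² + ρg h₁ = P₂ + ½ρv₂² + ρg h₂, so P₂ = P₁ + ½ρ(v₁² − v₂²) − ρg(h₂ − h₁).
P₂ = 244000 + ½·1030·(0.636² − 3.87²) − 1030·9.8·(+12.2) = 244000 + (-7510) − (123000) = 113000 Pa.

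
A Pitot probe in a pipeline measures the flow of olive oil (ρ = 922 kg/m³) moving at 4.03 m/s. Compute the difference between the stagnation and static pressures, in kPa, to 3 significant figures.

The dynamic pressure equals the rise in static pressure at the stagnation point: ΔP = ½ρv².
ΔP = ½·922·4.03² = 7490 Pa.

ΔP = 7.49 kPa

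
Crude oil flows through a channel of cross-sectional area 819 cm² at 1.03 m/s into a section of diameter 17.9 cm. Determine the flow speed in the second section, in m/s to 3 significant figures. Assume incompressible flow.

v₂ ≈ 3.35 m/s

Continuity gives A₁v₁ = A₂v₂, so v₂ = (819 cm²)/(252 cm²) × 1.03 m/s = 3.35 m/s.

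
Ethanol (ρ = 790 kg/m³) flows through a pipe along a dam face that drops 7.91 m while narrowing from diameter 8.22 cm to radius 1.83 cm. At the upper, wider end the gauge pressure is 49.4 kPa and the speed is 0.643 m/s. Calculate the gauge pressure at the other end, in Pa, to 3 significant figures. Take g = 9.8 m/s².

P₂ ≈ 107000 Pa

Continuity gives A₁v₁ = A₂v₂, so v₂ = (53.1 cm²)/(10.5 cm²) × 0.643 m/s = 3.24 m/s.
Applying Bernoulli between the two ends and solving for P₂: P₂ = P₁ + ½ρ(v₁² − v₂²) − ρgΔh.
P₂ = 49400 + ½·790·(0.643² − 3.24²) − 790·9.8·(−7.91) = 49400 + (-3990) − (-61200) = 107000 Pa.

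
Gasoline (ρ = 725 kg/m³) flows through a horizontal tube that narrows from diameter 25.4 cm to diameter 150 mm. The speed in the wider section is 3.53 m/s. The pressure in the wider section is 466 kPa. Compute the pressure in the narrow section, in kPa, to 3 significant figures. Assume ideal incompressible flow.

P₂ ≈ 433 kPa

The volume flow rate is constant, so v₂ = (A₁/A₂)v₁ = (507/177)·3.53 = 10.1 m/s.
The pipe is horizontal, so Bernoulli reduces to P₁ + ½ρv₁² = P₂ + ½ρv₂².
P₂ = P₁ − ½ρ(v₂² − v₁²) = 466000 − ½·725·(10.1² − 3.53²) = 466000 − 32600 = 433000 Pa.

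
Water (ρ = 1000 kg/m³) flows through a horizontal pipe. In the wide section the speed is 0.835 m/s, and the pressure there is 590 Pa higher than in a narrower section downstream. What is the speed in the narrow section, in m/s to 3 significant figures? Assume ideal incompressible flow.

v₂ ≈ 1.37 m/s

Horizontal Bernoulli: P₁ + ½ρv₁² = P₂ + ½ρv₂², so v₂² = v₁² + 2(P₁ − P₂)/ρ.
v₂ = √(0.835² + 2·590/1000) = √(0.697 + 1.18) = 1.37 m/s.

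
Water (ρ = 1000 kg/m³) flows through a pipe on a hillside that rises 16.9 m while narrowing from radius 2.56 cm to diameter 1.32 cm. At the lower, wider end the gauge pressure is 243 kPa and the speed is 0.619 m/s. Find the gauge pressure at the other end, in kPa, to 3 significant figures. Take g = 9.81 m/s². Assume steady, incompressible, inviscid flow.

P₂ ≈ 34.0 kPa

By continuity, v₂ = v₁·A₁/A₂ = 0.619·(20.6/1.37) = 9.31 m/s.
Bernoulli: P₁ + ½ρv₁² + ρg h₁ = P₂ + ½ρv₂² + ρg h₂, so P₂ = P₁ + ½ρ(v₁² − v₂²) − ρg(h₂ − h₁).
P₂ = 243000 + ½·1000·(0.619² − 9.31²) − 1000·9.81·(+16.9) = 243000 + (-43200) − (166000) = 34000 Pa.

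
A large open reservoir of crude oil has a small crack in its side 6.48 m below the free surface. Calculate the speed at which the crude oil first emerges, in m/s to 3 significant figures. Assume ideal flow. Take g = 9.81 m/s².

v ≈ 11.3 m/s

The surface is effectively still and both ends are open, so ½v² = gh and v = √(2·9.81·6.48) = 11.3 m/s.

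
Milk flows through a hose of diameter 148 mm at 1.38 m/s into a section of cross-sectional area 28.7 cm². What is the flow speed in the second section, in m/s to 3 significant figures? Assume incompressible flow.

v₂ ≈ 8.27 m/s

Mass conservation (A₁v₁ = A₂v₂) gives v₂ = 1.38 × 172/28.7 = 8.27 m/s.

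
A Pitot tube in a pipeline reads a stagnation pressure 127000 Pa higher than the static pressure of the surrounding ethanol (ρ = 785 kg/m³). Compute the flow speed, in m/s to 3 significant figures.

The dynamic pressure equals the rise in static pressure at the stagnation point: ΔP = ½ρv².
v = √(2ΔP/ρ) = √(2·127000/785) = 18.0 m/s.

18.0 m/s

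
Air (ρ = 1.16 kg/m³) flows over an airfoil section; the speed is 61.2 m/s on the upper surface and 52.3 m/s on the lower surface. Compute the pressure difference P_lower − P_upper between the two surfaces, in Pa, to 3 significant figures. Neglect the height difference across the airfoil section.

586 Pa

The pressure is lower where the speed is higher: ΔP = ½ρ(v_up² − v_low²).
ΔP = ½·1.16·(61.2² − 52.3²) = 586 Pa.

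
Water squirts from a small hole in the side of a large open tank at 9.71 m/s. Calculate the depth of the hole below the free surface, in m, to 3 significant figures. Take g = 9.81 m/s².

Inverting v = √(2gh) gives h = v² / 2g.
h = 9.71²/(2·9.81) = 94.3/19.62 = 4.81 m.

h = 4.81 m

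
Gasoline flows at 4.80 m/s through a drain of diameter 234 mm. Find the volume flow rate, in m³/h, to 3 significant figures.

Q = A·v = 0.0430 m² × 4.80 m/s = 0.206 m³/s.
Converting: 0.206 m³/s × 3600 = 743 m³/h.

Q ≈ 743 m³/h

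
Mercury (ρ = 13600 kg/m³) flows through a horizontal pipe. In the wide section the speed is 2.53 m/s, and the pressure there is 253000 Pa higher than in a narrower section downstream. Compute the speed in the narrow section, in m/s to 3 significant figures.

With h₁ = h₂, rearranging Bernoulli gives v₂ = √(v₁² + 2ΔP/ρ).
v₂ = √(2.53² + 2·253000/13600) = √(6.40 + 37.2) = 6.60 m/s.

6.60 m/s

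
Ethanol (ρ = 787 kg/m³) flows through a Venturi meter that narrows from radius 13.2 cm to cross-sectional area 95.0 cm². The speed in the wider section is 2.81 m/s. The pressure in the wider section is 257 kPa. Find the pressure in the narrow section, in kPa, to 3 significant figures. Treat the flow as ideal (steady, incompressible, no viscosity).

The volume flow rate is constant, so v₂ = (A₁/A₂)v₁ = (547/95.0)·2.81 = 16.2 m/s.
The pipe is horizontal, so Bernoulli reduces to P₁ + ½ρv₁² = P₂ + ½ρv₂².
P₂ = P₁ − ½ρ(v₂² − v₁²) = 257000 − ½·787·(16.2² − 2.81²) = 257000 − 100000 = 157000 Pa.

P₂ ≈ 157 kPa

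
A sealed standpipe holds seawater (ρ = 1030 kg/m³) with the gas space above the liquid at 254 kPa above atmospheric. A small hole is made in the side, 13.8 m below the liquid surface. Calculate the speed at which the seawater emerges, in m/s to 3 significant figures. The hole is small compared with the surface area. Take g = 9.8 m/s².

v ≈ 27.6 m/s

Take point 1 at the surface (v₁ ≈ 0) and point 2 at the hole (at atmospheric pressure). Bernoulli: P₁ + ρg h = P_atm + ½ρv₂².
With P₁ − P_atm = 254000 Pa, v₂ = √(2gh + 2ΔP/ρ) = √(2·9.8·13.8 + 2·254000/1030) = 27.6 m/s.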